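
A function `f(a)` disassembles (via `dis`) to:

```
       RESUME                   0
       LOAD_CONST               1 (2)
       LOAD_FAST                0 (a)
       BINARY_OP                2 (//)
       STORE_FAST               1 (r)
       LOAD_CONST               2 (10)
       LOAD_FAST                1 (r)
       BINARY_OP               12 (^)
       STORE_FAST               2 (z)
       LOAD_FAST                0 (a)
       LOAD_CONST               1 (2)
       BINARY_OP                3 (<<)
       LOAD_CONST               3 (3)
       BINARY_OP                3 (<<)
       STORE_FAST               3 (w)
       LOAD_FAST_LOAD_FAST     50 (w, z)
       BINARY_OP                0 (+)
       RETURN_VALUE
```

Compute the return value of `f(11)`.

LOAD_CONST → push 2. Stack: [2]
LOAD_FAST a → push 11. Stack: [2, 11]
BINARY_OP // → 2 // 11 = 0. Stack: [0]
STORE_FAST r → r=0. Stack: []
LOAD_CONST → push 10. Stack: [10]
LOAD_FAST r → push 0. Stack: [10, 0]
BINARY_OP ^ → 10 ^ 0 = 10. Stack: [10]
STORE_FAST z → z=10. Stack: []
LOAD_FAST a → push 11. Stack: [11]
LOAD_CONST → push 2. Stack: [11, 2]
BINARY_OP << → 11 << 2 = 44. Stack: [44]
LOAD_CONST → push 3. Stack: [44, 3]
BINARY_OP << → 44 << 3 = 352. Stack: [352]
STORE_FAST w → w=352. Stack: []
LOAD_FAST_LOAD_FAST w,z → push 352,10. Stack: [352, 10]
BINARY_OP + → 352 + 10 = 362. Stack: [362]
RETURN_VALUE → return 362.

362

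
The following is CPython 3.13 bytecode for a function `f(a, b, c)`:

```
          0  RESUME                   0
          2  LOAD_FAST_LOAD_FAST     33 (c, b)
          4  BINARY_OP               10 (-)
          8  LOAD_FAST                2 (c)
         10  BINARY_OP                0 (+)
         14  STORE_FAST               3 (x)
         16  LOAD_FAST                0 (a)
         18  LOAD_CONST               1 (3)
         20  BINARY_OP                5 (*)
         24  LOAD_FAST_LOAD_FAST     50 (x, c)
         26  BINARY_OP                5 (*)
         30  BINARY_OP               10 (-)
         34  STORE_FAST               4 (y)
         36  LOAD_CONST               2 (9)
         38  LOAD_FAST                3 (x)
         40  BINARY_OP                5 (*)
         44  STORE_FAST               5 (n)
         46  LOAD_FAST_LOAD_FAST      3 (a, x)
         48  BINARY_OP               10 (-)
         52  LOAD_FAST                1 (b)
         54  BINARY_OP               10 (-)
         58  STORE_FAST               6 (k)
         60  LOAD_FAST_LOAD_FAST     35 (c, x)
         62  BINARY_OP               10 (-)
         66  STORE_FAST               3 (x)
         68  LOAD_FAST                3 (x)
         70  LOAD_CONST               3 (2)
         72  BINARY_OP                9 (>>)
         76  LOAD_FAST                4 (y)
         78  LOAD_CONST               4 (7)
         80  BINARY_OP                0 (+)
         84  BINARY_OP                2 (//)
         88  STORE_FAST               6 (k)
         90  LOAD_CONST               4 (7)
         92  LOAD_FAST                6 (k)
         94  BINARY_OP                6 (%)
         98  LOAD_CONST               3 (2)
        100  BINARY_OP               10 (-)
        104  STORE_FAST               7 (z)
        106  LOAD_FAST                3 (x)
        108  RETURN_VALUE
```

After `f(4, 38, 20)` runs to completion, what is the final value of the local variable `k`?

-1

LOAD_FAST_LOAD_FAST c,b → push 20,38. Stack: [20, 38]
BINARY_OP - → 20 - 38 = -18. Stack: [-18]
LOAD_FAST c → push 20. Stack: [-18, 20]
BINARY_OP + → -18 + 20 = 2. Stack: [2]
STORE_FAST x → x=2. Stack: []
LOAD_FAST a → push 4. Stack: [4]
LOAD_CONST → push 3. Stack: [4, 3]
BINARY_OP * → 4 * 3 = 12. Stack: [12]
LOAD_FAST_LOAD_FAST x,c → push 2,20. Stack: [12, 2, 20]
BINARY_OP * → 2 * 20 = 40. Stack: [12, 40]
BINARY_OP - → 12 - 40 = -28. Stack: [-28]
STORE_FAST y → y=-28. Stack: []
LOAD_CONST → push 9. Stack: [9]
LOAD_FAST x → push 2. Stack: [9, 2]
BINARY_OP * → 9 * 2 = 18. Stack: [18]
STORE_FAST n → n=18. Stack: []
LOAD_FAST_LOAD_FAST a,x → push 4,2. Stack: [4, 2]
BINARY_OP - → 4 - 2 = 2. Stack: [2]
LOAD_FAST b → push 38. Stack: [2, 38]
BINARY_OP - → 2 - 38 = -36. Stack: [-36]
STORE_FAST k → k=-36. Stack: []
LOAD_FAST_LOAD_FAST c,x → push 20,2. Stack: [20, 2]
BINARY_OP - → 20 - 2 = 18. Stack: [18]
STORE_FAST x → x=18. Stack: []
LOAD_FAST x → push 18. Stack: [18]
LOAD_CONST → push 2. Stack: [18, 2]
BINARY_OP >> → 18 >> 2 = 4. Stack: [4]
LOAD_FAST y → push -28. Stack: [4, -28]
LOAD_CONST → push 7. Stack: [4, -28, 7]
BINARY_OP + → -28 + 7 = -21. Stack: [4, -21]
BINARY_OP // → 4 // -21 = -1. Stack: [-1]
STORE_FAST k → k=-1. Stack: []
LOAD_CONST → push 7. Stack: [7]
LOAD_FAST k → push -1. Stack: [7, -1]
BINARY_OP % → 7 % -1 = 0. Stack: [0]
LOAD_CONST → push 2. Stack: [0, 2]
BINARY_OP - → 0 - 2 = -2. Stack: [-2]
STORE_FAST z → z=-2. Stack: []
LOAD_FAST x → push 18. Stack: [18]
RETURN_VALUE → return 18.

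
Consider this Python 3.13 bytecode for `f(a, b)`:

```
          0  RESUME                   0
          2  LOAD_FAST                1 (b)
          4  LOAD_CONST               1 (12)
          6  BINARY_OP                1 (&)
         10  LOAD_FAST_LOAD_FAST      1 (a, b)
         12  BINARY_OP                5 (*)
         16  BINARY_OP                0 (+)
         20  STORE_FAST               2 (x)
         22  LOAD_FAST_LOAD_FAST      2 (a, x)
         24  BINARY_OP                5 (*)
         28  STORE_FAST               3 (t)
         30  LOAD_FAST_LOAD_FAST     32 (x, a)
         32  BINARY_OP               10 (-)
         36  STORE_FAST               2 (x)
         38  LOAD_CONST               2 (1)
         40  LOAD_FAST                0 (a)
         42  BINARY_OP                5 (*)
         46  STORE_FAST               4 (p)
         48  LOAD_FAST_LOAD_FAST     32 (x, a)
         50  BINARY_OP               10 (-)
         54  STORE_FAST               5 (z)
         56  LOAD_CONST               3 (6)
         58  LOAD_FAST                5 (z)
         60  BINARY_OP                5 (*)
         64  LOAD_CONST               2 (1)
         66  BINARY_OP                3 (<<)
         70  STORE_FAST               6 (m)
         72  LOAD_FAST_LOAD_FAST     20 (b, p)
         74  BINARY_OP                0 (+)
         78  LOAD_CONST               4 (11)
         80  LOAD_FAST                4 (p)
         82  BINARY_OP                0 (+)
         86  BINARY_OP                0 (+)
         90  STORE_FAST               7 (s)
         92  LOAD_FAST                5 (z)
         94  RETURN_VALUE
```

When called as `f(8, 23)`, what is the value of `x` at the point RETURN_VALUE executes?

180

LOAD_FAST b → push 23. Stack: [23]
LOAD_CONST → push 12. Stack: [23, 12]
BINARY_OP & → 23 & 12 = 4. Stack: [4]
LOAD_FAST_LOAD_FAST a,b → push 8,23. Stack: [4, 8, 23]
BINARY_OP * → 8 * 23 = 184. Stack: [4, 184]
BINARY_OP + → 4 + 184 = 188. Stack: [188]
STORE_FAST x → x=188. Stack: []
LOAD_FAST_LOAD_FAST a,x → push 8,188. Stack: [8, 188]
BINARY_OP * → 8 * 188 = 1504. Stack: [1504]
STORE_FAST t → t=1504. Stack: []
LOAD_FAST_LOAD_FAST x,a → push 188,8. Stack: [188, 8]
BINARY_OP - → 188 - 8 = 180. Stack: [180]
STORE_FAST x → x=180. Stack: []
LOAD_CONST → push 1. Stack: [1]
LOAD_FAST a → push 8. Stack: [1, 8]
BINARY_OP * → 1 * 8 = 8. Stack: [8]
STORE_FAST p → p=8. Stack: []
LOAD_FAST_LOAD_FAST x,a → push 180,8. Stack: [180, 8]
BINARY_OP - → 180 - 8 = 172. Stack: [172]
STORE_FAST z → z=172. Stack: []
LOAD_CONST → push 6. Stack: [6]
LOAD_FAST z → push 172. Stack: [6, 172]
BINARY_OP * → 6 * 172 = 1032. Stack: [1032]
LOAD_CONST → push 1. Stack: [1032, 1]
BINARY_OP << → 1032 << 1 = 2064. Stack: [2064]
STORE_FAST m → m=2064. Stack: []
LOAD_FAST_LOAD_FAST b,p → push 23,8. Stack: [23, 8]
BINARY_OP + → 23 + 8 = 31. Stack: [31]
LOAD_CONST → push 11. Stack: [31, 11]
LOAD_FAST p → push 8. Stack: [31, 11, 8]
BINARY_OP + → 11 + 8 = 19. Stack: [31, 19]
BINARY_OP + → 31 + 19 = 50. Stack: [50]
STORE_FAST s → s=50. Stack: []
LOAD_FAST z → push 172. Stack: [172]
RETURN_VALUE → return 172.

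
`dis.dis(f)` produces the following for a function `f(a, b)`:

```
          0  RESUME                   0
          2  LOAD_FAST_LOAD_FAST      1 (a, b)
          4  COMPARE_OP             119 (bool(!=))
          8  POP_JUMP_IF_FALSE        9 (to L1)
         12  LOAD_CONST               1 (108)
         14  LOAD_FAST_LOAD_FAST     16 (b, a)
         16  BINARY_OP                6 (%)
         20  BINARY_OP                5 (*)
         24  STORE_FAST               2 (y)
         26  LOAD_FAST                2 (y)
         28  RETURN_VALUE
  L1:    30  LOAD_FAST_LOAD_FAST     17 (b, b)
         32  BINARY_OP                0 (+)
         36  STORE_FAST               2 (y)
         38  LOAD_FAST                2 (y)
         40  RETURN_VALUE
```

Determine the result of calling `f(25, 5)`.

540

LOAD_FAST_LOAD_FAST a,b → push 25,5. Stack: [25, 5]
COMPARE_OP bool(!=) → 25 vs 5 = True. Stack: [True]
POP_JUMP_IF_FALSE → pop True; no jump. Stack: []
LOAD_CONST → push 108. Stack: [108]
LOAD_FAST_LOAD_FAST b,a → push 5,25. Stack: [108, 5, 25]
BINARY_OP % → 5 % 25 = 5. Stack: [108, 5]
BINARY_OP * → 108 * 5 = 540. Stack: [540]
STORE_FAST y → y=540. Stack: []
LOAD_FAST y → push 540. Stack: [540]
RETURN_VALUE → return 540.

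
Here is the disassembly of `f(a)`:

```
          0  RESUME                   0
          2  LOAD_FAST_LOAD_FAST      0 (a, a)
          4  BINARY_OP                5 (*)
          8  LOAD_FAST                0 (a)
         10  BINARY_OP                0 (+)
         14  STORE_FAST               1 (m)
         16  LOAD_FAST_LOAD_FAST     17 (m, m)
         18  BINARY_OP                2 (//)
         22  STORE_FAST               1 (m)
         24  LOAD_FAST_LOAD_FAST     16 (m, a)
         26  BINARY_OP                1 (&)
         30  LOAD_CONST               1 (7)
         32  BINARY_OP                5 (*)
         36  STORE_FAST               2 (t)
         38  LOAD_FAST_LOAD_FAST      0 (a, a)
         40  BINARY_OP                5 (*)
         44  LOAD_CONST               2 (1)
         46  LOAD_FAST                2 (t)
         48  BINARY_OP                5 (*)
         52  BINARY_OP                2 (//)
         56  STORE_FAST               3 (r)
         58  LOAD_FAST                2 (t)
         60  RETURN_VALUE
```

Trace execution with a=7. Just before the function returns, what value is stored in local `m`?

LOAD_FAST_LOAD_FAST a,a → push 7,7. Stack: [7, 7]
BINARY_OP * → 7 * 7 = 49. Stack: [49]
LOAD_FAST a → push 7. Stack: [49, 7]
BINARY_OP + → 49 + 7 = 56. Stack: [56]
STORE_FAST m → m=56. Stack: []
LOAD_FAST_LOAD_FAST m,m → push 56,56. Stack: [56, 56]
BINARY_OP // → 56 // 56 = 1. Stack: [1]
STORE_FAST m → m=1. Stack: []
LOAD_FAST_LOAD_FAST m,a → push 1,7. Stack: [1, 7]
BINARY_OP & → 1 & 7 = 1. Stack: [1]
LOAD_CONST → push 7. Stack: [1, 7]
BINARY_OP * → 1 * 7 = 7. Stack: [7]
STORE_FAST t → t=7. Stack: []
LOAD_FAST_LOAD_FAST a,a → push 7,7. Stack: [7, 7]
BINARY_OP * → 7 * 7 = 49. Stack: [49]
LOAD_CONST → push 1. Stack: [49, 1]
LOAD_FAST t → push 7. Stack: [49, 1, 7]
BINARY_OP * → 1 * 7 = 7. Stack: [49, 7]
BINARY_OP // → 49 // 7 = 7. Stack: [7]
STORE_FAST r → r=7. Stack: []
LOAD_FAST t → push 7. Stack: [7]
RETURN_VALUE → return 7.

1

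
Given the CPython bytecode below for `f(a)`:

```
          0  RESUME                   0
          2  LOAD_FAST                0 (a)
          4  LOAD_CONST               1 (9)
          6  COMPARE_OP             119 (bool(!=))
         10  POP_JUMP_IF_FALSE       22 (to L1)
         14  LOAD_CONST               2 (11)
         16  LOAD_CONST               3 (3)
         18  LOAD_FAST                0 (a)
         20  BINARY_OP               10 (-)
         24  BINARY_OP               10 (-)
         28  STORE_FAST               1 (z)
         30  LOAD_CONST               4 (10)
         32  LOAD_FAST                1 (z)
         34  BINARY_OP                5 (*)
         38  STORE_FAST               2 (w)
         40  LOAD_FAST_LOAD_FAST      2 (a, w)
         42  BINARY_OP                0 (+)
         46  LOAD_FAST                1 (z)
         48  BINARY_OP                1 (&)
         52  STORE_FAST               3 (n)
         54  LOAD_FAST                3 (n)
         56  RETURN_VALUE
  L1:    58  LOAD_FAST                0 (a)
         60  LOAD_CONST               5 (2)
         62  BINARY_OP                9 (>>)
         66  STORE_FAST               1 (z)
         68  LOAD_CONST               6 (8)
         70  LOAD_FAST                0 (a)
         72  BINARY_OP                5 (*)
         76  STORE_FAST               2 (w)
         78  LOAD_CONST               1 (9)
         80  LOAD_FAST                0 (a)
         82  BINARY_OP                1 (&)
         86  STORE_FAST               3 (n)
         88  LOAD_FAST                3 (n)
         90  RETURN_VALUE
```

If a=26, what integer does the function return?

LOAD_FAST a → push 26. Stack: [26]
LOAD_CONST → push 9. Stack: [26, 9]
COMPARE_OP bool(!=) → 26 vs 9 = True. Stack: [True]
POP_JUMP_IF_FALSE → pop True; no jump. Stack: []
LOAD_CONST → push 11. Stack: [11]
LOAD_CONST → push 3. Stack: [11, 3]
LOAD_FAST a → push 26. Stack: [11, 3, 26]
BINARY_OP - → 3 - 26 = -23. Stack: [11, -23]
BINARY_OP - → 11 - -23 = 34. Stack: [34]
STORE_FAST z → z=34. Stack: []
LOAD_CONST → push 10. Stack: [10]
LOAD_FAST z → push 34. Stack: [10, 34]
BINARY_OP * → 10 * 34 = 340. Stack: [340]
STORE_FAST w → w=340. Stack: []
LOAD_FAST_LOAD_FAST a,w → push 26,340. Stack: [26, 340]
BINARY_OP + → 26 + 340 = 366. Stack: [366]
LOAD_FAST z → push 34. Stack: [366, 34]
BINARY_OP & → 366 & 34 = 34. Stack: [34]
STORE_FAST n → n=34. Stack: []
LOAD_FAST n → push 34. Stack: [34]
RETURN_VALUE → return 34.

34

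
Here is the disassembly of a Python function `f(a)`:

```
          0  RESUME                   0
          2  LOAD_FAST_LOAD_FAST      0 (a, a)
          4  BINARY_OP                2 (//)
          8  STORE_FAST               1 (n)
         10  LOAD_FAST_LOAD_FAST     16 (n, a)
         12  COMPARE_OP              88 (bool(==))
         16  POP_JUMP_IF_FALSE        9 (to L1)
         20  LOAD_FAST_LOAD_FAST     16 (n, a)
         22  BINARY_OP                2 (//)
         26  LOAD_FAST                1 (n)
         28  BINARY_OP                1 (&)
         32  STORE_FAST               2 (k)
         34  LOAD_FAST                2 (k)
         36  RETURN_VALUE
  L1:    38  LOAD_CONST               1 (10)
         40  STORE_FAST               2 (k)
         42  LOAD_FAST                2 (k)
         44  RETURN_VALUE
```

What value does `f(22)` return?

LOAD_FAST_LOAD_FAST a,a → push 22,22. Stack: [22, 22]
BINARY_OP // → 22 // 22 = 1. Stack: [1]
STORE_FAST n → n=1. Stack: []
LOAD_FAST_LOAD_FAST n,a → push 1,22. Stack: [1, 22]
COMPARE_OP bool(==) → 1 vs 22 = False. Stack: [False]
POP_JUMP_IF_FALSE → pop False; jump. Stack: []
LOAD_CONST → push 10. Stack: [10]
STORE_FAST k → k=10. Stack: []
LOAD_FAST k → push 10. Stack: [10]
RETURN_VALUE → return 10.

10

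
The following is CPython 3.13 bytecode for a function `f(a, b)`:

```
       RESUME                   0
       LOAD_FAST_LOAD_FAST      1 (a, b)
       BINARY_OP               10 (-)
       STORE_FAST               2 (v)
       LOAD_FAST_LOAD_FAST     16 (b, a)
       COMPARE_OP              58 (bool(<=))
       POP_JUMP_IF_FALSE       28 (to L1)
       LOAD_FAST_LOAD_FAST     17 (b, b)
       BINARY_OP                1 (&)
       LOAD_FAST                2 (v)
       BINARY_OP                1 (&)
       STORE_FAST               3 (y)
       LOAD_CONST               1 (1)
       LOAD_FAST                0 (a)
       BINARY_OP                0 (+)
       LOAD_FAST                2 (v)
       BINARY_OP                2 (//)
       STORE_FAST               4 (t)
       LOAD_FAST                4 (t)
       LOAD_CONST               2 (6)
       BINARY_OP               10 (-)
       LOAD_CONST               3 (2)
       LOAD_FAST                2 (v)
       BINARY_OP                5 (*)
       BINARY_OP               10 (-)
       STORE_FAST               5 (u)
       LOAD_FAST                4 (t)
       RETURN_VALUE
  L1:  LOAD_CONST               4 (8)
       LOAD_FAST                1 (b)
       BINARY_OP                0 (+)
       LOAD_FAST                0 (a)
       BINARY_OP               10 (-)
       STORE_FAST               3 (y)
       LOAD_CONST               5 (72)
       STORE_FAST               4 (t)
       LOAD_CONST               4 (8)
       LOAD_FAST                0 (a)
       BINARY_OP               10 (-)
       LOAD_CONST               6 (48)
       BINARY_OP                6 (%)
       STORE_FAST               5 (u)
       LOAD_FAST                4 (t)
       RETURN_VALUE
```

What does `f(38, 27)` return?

LOAD_FAST_LOAD_FAST a,b → push 38,27. Stack: [38, 27]
BINARY_OP - → 38 - 27 = 11. Stack: [11]
STORE_FAST v → v=11. Stack: []
LOAD_FAST_LOAD_FAST b,a → push 27,38. Stack: [27, 38]
COMPARE_OP bool(<=) → 27 vs 38 = True. Stack: [True]
POP_JUMP_IF_FALSE → pop True; no jump. Stack: []
LOAD_FAST_LOAD_FAST b,b → push 27,27. Stack: [27, 27]
BINARY_OP & → 27 & 27 = 27. Stack: [27]
LOAD_FAST v → push 11. Stack: [27, 11]
BINARY_OP & → 27 & 11 = 11. Stack: [11]
STORE_FAST y → y=11. Stack: []
LOAD_CONST → push 1. Stack: [1]
LOAD_FAST a → push 38. Stack: [1, 38]
BINARY_OP + → 1 + 38 = 39. Stack: [39]
LOAD_FAST v → push 11. Stack: [39, 11]
BINARY_OP // → 39 // 11 = 3. Stack: [3]
STORE_FAST t → t=3. Stack: []
LOAD_FAST t → push 3. Stack: [3]
LOAD_CONST → push 6. Stack: [3, 6]
BINARY_OP - → 3 - 6 = -3. Stack: [-3]
LOAD_CONST → push 2. Stack: [-3, 2]
LOAD_FAST v → push 11. Stack: [-3, 2, 11]
BINARY_OP * → 2 * 11 = 22. Stack: [-3, 22]
BINARY_OP - → -3 - 22 = -25. Stack: [-25]
STORE_FAST u → u=-25. Stack: []
LOAD_FAST t → push 3. Stack: [3]
RETURN_VALUE → return 3.

3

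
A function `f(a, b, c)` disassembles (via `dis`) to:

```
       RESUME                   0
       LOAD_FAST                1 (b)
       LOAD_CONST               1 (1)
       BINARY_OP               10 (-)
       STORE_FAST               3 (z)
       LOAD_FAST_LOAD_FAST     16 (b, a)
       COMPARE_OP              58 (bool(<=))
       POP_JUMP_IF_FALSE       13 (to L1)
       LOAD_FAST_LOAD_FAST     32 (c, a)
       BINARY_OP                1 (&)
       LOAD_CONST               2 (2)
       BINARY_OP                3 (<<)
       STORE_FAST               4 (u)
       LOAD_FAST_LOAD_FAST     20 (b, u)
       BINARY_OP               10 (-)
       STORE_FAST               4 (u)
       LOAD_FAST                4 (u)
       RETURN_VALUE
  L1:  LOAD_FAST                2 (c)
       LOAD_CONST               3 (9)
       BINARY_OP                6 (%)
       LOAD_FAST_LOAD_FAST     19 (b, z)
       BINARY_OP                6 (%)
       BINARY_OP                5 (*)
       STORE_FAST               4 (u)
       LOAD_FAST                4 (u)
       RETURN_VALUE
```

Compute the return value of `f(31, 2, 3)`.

LOAD_FAST b → push 2. Stack: [2]
LOAD_CONST → push 1. Stack: [2, 1]
BINARY_OP - → 2 - 1 = 1. Stack: [1]
STORE_FAST z → z=1. Stack: []
LOAD_FAST_LOAD_FAST b,a → push 2,31. Stack: [2, 31]
COMPARE_OP bool(<=) → 2 vs 31 = True. Stack: [True]
POP_JUMP_IF_FALSE → pop True; no jump. Stack: []
LOAD_FAST_LOAD_FAST c,a → push 3,31. Stack: [3, 31]
BINARY_OP & → 3 & 31 = 3. Stack: [3]
LOAD_CONST → push 2. Stack: [3, 2]
BINARY_OP << → 3 << 2 = 12. Stack: [12]
STORE_FAST u → u=12. Stack: []
LOAD_FAST_LOAD_FAST b,u → push 2,12. Stack: [2, 12]
BINARY_OP - → 2 - 12 = -10. Stack: [-10]
STORE_FAST u → u=-10. Stack: []
LOAD_FAST u → push -10. Stack: [-10]
RETURN_VALUE → return -10.

-10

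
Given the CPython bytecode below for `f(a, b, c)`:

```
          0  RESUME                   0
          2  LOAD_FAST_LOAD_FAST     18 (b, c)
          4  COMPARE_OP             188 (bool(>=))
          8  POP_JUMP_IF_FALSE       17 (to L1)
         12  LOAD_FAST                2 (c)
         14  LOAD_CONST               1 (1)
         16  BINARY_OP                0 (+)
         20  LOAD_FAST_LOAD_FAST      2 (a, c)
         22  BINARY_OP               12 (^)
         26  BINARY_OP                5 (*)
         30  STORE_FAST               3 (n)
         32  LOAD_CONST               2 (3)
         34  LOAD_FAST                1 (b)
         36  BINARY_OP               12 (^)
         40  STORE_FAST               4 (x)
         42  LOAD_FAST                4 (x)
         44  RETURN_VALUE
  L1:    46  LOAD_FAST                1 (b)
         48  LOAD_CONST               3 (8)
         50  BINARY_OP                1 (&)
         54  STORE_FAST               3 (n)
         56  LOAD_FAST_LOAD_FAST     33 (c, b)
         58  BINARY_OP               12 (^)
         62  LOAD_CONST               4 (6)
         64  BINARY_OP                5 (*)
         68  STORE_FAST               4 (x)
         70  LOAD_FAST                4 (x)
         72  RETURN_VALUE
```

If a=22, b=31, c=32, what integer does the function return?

378

LOAD_FAST_LOAD_FAST b,c → push 31,32. Stack: [31, 32]
COMPARE_OP bool(>=) → 31 vs 32 = False. Stack: [False]
POP_JUMP_IF_FALSE → pop False; jump. Stack: []
LOAD_FAST b → push 31. Stack: [31]
LOAD_CONST → push 8. Stack: [31, 8]
BINARY_OP & → 31 & 8 = 8. Stack: [8]
STORE_FAST n → n=8. Stack: []
LOAD_FAST_LOAD_FAST c,b → push 32,31. Stack: [32, 31]
BINARY_OP ^ → 32 ^ 31 = 63. Stack: [63]
LOAD_CONST → push 6. Stack: [63, 6]
BINARY_OP * → 63 * 6 = 378. Stack: [378]
STORE_FAST x → x=378. Stack: []
LOAD_FAST x → push 378. Stack: [378]
RETURN_VALUE → return 378.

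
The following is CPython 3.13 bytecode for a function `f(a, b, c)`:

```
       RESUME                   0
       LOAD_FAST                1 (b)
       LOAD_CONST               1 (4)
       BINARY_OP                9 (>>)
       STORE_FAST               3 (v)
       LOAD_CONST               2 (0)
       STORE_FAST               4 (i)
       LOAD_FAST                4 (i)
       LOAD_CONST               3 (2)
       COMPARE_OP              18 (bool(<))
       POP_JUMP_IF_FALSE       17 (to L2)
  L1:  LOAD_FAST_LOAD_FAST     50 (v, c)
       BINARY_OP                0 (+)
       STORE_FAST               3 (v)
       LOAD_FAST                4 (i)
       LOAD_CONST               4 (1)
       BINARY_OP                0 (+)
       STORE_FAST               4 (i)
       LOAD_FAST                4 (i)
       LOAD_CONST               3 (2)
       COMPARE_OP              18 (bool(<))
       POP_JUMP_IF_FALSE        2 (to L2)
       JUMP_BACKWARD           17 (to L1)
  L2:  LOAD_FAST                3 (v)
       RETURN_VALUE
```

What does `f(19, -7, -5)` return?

LOAD_FAST b → push -7. Stack: [-7]
LOAD_CONST → push 4. Stack: [-7, 4]
BINARY_OP >> → -7 >> 4 = -1. Stack: [-1]
STORE_FAST v → v=-1. Stack: []
LOAD_CONST → push 0. Stack: [0]
STORE_FAST i → i=0. Stack: []
LOAD_FAST i → push 0. Stack: [0]
LOAD_CONST → push 2. Stack: [0, 2]
COMPARE_OP bool(<) → 0 vs 2 = True. Stack: [True]
POP_JUMP_IF_FALSE → pop True; no jump. Stack: []
LOAD_FAST_LOAD_FAST v,c → push -1,-5. Stack: [-1, -5]
BINARY_OP + → -1 + -5 = -6. Stack: [-6]
STORE_FAST v → v=-6. Stack: []
LOAD_FAST i → push 0. Stack: [0]
LOAD_CONST → push 1. Stack: [0, 1]
BINARY_OP + → 0 + 1 = 1. Stack: [1]
STORE_FAST i → i=1. Stack: []
LOAD_FAST i → push 1. Stack: [1]
LOAD_CONST → push 2. Stack: [1, 2]
COMPARE_OP bool(<) → 1 vs 2 = True. Stack: [True]
POP_JUMP_IF_FALSE → pop True; no jump. Stack: []
LOAD_FAST_LOAD_FAST v,c → push -6,-5. Stack: [-6, -5]
BINARY_OP + → -6 + -5 = -11. Stack: [-11]
STORE_FAST v → v=-11. Stack: []
LOAD_FAST i → push 1. Stack: [1]
LOAD_CONST → push 1. Stack: [1, 1]
BINARY_OP + → 1 + 1 = 2. Stack: [2]
STORE_FAST i → i=2. Stack: []
LOAD_FAST i → push 2. Stack: [2]
LOAD_CONST → push 2. Stack: [2, 2]
COMPARE_OP bool(<) → 2 vs 2 = False. Stack: [False]
POP_JUMP_IF_FALSE → pop False; jump. Stack: []
LOAD_FAST v → push -11. Stack: [-11]
RETURN_VALUE → return -11.

-11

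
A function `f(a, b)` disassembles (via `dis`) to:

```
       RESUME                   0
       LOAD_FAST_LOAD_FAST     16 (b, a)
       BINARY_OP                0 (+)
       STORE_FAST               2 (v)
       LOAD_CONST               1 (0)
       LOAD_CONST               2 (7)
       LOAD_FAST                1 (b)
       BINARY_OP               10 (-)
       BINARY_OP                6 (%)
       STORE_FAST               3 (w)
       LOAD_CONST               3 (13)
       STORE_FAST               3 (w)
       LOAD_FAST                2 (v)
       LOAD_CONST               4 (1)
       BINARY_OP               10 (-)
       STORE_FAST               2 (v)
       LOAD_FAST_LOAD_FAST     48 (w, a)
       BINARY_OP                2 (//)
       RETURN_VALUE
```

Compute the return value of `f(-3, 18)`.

LOAD_FAST_LOAD_FAST b,a → push 18,-3. Stack: [18, -3]
BINARY_OP + → 18 + -3 = 15. Stack: [15]
STORE_FAST v → v=15. Stack: []
LOAD_CONST → push 0. Stack: [0]
LOAD_CONST → push 7. Stack: [0, 7]
LOAD_FAST b → push 18. Stack: [0, 7, 18]
BINARY_OP - → 7 - 18 = -11. Stack: [0, -11]
BINARY_OP % → 0 % -11 = 0. Stack: [0]
STORE_FAST w → w=0. Stack: []
LOAD_CONST → push 13. Stack: [13]
STORE_FAST w → w=13. Stack: []
LOAD_FAST v → push 15. Stack: [15]
LOAD_CONST → push 1. Stack: [15, 1]
BINARY_OP - → 15 - 1 = 14. Stack: [14]
STORE_FAST v → v=14. Stack: []
LOAD_FAST_LOAD_FAST w,a → push 13,-3. Stack: [13, -3]
BINARY_OP // → 13 // -3 = -5. Stack: [-5]
RETURN_VALUE → return -5.

-5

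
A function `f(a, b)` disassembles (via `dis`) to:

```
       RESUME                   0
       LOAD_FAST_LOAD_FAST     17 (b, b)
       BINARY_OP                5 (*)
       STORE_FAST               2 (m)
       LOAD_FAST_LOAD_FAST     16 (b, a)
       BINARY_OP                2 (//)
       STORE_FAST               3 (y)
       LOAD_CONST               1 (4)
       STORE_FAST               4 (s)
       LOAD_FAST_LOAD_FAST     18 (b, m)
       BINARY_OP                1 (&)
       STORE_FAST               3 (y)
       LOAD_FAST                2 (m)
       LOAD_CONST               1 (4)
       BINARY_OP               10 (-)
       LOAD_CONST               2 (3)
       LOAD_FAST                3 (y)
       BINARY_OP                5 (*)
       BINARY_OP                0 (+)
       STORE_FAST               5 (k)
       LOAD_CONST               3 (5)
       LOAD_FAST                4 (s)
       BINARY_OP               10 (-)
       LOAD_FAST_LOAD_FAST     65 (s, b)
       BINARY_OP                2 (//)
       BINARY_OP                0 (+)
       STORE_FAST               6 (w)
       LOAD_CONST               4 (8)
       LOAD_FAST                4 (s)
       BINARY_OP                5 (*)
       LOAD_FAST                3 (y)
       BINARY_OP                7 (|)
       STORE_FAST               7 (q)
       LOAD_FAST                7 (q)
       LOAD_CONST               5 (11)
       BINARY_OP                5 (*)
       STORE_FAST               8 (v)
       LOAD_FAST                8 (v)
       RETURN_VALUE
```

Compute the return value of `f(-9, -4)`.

528

LOAD_FAST_LOAD_FAST b,b → push -4,-4. Stack: [-4, -4]
BINARY_OP * → -4 * -4 = 16. Stack: [16]
STORE_FAST m → m=16. Stack: []
LOAD_FAST_LOAD_FAST b,a → push -4,-9. Stack: [-4, -9]
BINARY_OP // → -4 // -9 = 0. Stack: [0]
STORE_FAST y → y=0. Stack: []
LOAD_CONST → push 4. Stack: [4]
STORE_FAST s → s=4. Stack: []
LOAD_FAST_LOAD_FAST b,m → push -4,16. Stack: [-4, 16]
BINARY_OP & → -4 & 16 = 16. Stack: [16]
STORE_FAST y → y=16. Stack: []
LOAD_FAST m → push 16. Stack: [16]
LOAD_CONST → push 4. Stack: [16, 4]
BINARY_OP - → 16 - 4 = 12. Stack: [12]
LOAD_CONST → push 3. Stack: [12, 3]
LOAD_FAST y → push 16. Stack: [12, 3, 16]
BINARY_OP * → 3 * 16 = 48. Stack: [12, 48]
BINARY_OP + → 12 + 48 = 60. Stack: [60]
STORE_FAST k → k=60. Stack: []
LOAD_CONST → push 5. Stack: [5]
LOAD_FAST s → push 4. Stack: [5, 4]
BINARY_OP - → 5 - 4 = 1. Stack: [1]
LOAD_FAST_LOAD_FAST s,b → push 4,-4. Stack: [1, 4, -4]
BINARY_OP // → 4 // -4 = -1. Stack: [1, -1]
BINARY_OP + → 1 + -1 = 0. Stack: [0]
STORE_FAST w → w=0. Stack: []
LOAD_CONST → push 8. Stack: [8]
LOAD_FAST s → push 4. Stack: [8, 4]
BINARY_OP * → 8 * 4 = 32. Stack: [32]
LOAD_FAST y → push 16. Stack: [32, 16]
BINARY_OP | → 32 | 16 = 48. Stack: [48]
STORE_FAST q → q=48. Stack: []
LOAD_FAST q → push 48. Stack: [48]
LOAD_CONST → push 11. Stack: [48, 11]
BINARY_OP * → 48 * 11 = 528. Stack: [528]
STORE_FAST v → v=528. Stack: []
LOAD_FAST v → push 528. Stack: [528]
RETURN_VALUE → return 528.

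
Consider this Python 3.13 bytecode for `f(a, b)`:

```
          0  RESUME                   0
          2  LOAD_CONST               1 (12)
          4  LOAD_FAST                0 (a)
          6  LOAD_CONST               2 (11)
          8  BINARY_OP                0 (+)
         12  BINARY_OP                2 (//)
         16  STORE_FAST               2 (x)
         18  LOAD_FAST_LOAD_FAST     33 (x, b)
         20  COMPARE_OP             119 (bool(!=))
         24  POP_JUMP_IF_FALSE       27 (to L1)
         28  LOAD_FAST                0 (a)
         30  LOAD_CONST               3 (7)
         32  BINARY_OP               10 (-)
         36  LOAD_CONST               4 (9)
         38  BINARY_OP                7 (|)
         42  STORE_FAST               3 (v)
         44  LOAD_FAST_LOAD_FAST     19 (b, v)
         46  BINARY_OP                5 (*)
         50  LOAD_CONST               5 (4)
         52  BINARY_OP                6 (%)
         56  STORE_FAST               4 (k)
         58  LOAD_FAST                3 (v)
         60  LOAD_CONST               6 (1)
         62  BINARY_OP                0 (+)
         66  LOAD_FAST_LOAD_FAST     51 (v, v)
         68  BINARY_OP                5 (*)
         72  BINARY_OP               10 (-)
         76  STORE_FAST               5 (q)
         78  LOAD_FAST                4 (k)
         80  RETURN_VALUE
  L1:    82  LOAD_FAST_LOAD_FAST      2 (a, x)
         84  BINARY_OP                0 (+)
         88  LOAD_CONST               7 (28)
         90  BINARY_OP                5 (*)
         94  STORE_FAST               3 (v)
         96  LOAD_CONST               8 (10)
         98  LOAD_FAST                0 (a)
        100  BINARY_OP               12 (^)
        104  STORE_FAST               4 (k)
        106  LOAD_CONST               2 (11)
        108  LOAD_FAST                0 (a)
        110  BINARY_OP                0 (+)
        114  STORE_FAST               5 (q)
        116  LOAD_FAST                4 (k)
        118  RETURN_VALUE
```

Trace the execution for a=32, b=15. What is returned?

3

LOAD_CONST → push 12. Stack: [12]
LOAD_FAST a → push 32. Stack: [12, 32]
LOAD_CONST → push 11. Stack: [12, 32, 11]
BINARY_OP + → 32 + 11 = 43. Stack: [12, 43]
BINARY_OP // → 12 // 43 = 0. Stack: [0]
STORE_FAST x → x=0. Stack: []
LOAD_FAST_LOAD_FAST x,b → push 0,15. Stack: [0, 15]
COMPARE_OP bool(!=) → 0 vs 15 = True. Stack: [True]
POP_JUMP_IF_FALSE → pop True; no jump. Stack: []
LOAD_FAST a → push 32. Stack: [32]
LOAD_CONST → push 7. Stack: [32, 7]
BINARY_OP - → 32 - 7 = 25. Stack: [25]
LOAD_CONST → push 9. Stack: [25, 9]
BINARY_OP | → 25 | 9 = 25. Stack: [25]
STORE_FAST v → v=25. Stack: []
LOAD_FAST_LOAD_FAST b,v → push 15,25. Stack: [15, 25]
BINARY_OP * → 15 * 25 = 375. Stack: [375]
LOAD_CONST → push 4. Stack: [375, 4]
BINARY_OP % → 375 % 4 = 3. Stack: [3]
STORE_FAST k → k=3. Stack: []
LOAD_FAST v → push 25. Stack: [25]
LOAD_CONST → push 1. Stack: [25, 1]
BINARY_OP + → 25 + 1 = 26. Stack: [26]
LOAD_FAST_LOAD_FAST v,v → push 25,25. Stack: [26, 25, 25]
BINARY_OP * → 25 * 25 = 625. Stack: [26, 625]
BINARY_OP - → 26 - 625 = -599. Stack: [-599]
STORE_FAST q → q=-599. Stack: []
LOAD_FAST k → push 3. Stack: [3]
RETURN_VALUE → return 3.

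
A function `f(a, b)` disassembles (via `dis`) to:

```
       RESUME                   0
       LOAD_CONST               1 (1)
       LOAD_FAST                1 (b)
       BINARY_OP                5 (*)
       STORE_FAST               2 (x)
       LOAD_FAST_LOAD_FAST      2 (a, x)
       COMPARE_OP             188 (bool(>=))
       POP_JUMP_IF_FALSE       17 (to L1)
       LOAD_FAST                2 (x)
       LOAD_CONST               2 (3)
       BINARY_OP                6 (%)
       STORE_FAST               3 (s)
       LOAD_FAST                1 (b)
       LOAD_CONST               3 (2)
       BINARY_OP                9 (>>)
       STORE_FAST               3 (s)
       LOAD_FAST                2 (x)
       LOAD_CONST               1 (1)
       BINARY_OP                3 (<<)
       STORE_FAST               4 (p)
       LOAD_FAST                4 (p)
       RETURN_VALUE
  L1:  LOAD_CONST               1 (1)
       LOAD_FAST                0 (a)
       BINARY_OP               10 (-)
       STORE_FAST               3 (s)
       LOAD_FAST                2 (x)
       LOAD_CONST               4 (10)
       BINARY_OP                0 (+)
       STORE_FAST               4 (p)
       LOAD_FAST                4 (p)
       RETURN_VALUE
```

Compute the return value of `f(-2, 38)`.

48

LOAD_CONST → push 1. Stack: [1]
LOAD_FAST b → push 38. Stack: [1, 38]
BINARY_OP * → 1 * 38 = 38. Stack: [38]
STORE_FAST x → x=38. Stack: []
LOAD_FAST_LOAD_FAST a,x → push -2,38. Stack: [-2, 38]
COMPARE_OP bool(>=) → -2 vs 38 = False. Stack: [False]
POP_JUMP_IF_FALSE → pop False; jump. Stack: []
LOAD_CONST → push 1. Stack: [1]
LOAD_FAST a → push -2. Stack: [1, -2]
BINARY_OP - → 1 - -2 = 3. Stack: [3]
STORE_FAST s → s=3. Stack: []
LOAD_FAST x → push 38. Stack: [38]
LOAD_CONST → push 10. Stack: [38, 10]
BINARY_OP + → 38 + 10 = 48. Stack: [48]
STORE_FAST p → p=48. Stack: []
LOAD_FAST p → push 48. Stack: [48]
RETURN_VALUE → return 48.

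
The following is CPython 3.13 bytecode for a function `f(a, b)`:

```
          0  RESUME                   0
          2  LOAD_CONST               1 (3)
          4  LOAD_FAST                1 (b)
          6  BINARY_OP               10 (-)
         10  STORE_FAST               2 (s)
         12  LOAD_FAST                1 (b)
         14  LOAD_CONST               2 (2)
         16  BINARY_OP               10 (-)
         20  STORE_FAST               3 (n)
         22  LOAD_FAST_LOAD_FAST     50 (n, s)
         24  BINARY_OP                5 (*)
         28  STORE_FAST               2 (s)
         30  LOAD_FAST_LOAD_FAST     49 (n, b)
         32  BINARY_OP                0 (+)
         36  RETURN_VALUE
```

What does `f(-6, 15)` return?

28

LOAD_CONST → push 3. Stack: [3]
LOAD_FAST b → push 15. Stack: [3, 15]
BINARY_OP - → 3 - 15 = -12. Stack: [-12]
STORE_FAST s → s=-12. Stack: []
LOAD_FAST b → push 15. Stack: [15]
LOAD_CONST → push 2. Stack: [15, 2]
BINARY_OP - → 15 - 2 = 13. Stack: [13]
STORE_FAST n → n=13. Stack: []
LOAD_FAST_LOAD_FAST n,s → push 13,-12. Stack: [13, -12]
BINARY_OP * → 13 * -12 = -156. Stack: [-156]
STORE_FAST s → s=-156. Stack: []
LOAD_FAST_LOAD_FAST n,b → push 13,15. Stack: [13, 15]
BINARY_OP + → 13 + 15 = 28. Stack: [28]
RETURN_VALUE → return 28.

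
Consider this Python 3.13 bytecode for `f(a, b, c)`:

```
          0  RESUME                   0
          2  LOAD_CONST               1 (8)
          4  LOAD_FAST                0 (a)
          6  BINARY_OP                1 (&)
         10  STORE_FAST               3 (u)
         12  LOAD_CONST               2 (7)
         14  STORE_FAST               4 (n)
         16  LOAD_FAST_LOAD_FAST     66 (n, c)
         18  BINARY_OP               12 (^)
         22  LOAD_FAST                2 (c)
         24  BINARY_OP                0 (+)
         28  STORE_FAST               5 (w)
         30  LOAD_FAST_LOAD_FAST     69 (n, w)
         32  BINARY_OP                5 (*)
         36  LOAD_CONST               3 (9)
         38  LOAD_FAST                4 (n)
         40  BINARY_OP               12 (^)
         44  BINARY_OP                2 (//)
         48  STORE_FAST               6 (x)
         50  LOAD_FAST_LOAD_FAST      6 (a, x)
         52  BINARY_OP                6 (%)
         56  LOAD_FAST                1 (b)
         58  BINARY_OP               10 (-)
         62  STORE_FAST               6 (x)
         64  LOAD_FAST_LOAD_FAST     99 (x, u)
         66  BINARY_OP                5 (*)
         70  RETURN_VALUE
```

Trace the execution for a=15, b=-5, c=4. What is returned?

40

LOAD_CONST → push 8. Stack: [8]
LOAD_FAST a → push 15. Stack: [8, 15]
BINARY_OP & → 8 & 15 = 8. Stack: [8]
STORE_FAST u → u=8. Stack: []
LOAD_CONST → push 7. Stack: [7]
STORE_FAST n → n=7. Stack: []
LOAD_FAST_LOAD_FAST n,c → push 7,4. Stack: [7, 4]
BINARY_OP ^ → 7 ^ 4 = 3. Stack: [3]
LOAD_FAST c → push 4. Stack: [3, 4]
BINARY_OP + → 3 + 4 = 7. Stack: [7]
STORE_FAST w → w=7. Stack: []
LOAD_FAST_LOAD_FAST n,w → push 7,7. Stack: [7, 7]
BINARY_OP * → 7 * 7 = 49. Stack: [49]
LOAD_CONST → push 9. Stack: [49, 9]
LOAD_FAST n → push 7. Stack: [49, 9, 7]
BINARY_OP ^ → 9 ^ 7 = 14. Stack: [49, 14]
BINARY_OP // → 49 // 14 = 3. Stack: [3]
STORE_FAST x → x=3. Stack: []
LOAD_FAST_LOAD_FAST a,x → push 15,3. Stack: [15, 3]
BINARY_OP % → 15 % 3 = 0. Stack: [0]
LOAD_FAST b → push -5. Stack: [0, -5]
BINARY_OP - → 0 - -5 = 5. Stack: [5]
STORE_FAST x → x=5. Stack: []
LOAD_FAST_LOAD_FAST x,u → push 5,8. Stack: [5, 8]
BINARY_OP * → 5 * 8 = 40. Stack: [40]
RETURN_VALUE → return 40.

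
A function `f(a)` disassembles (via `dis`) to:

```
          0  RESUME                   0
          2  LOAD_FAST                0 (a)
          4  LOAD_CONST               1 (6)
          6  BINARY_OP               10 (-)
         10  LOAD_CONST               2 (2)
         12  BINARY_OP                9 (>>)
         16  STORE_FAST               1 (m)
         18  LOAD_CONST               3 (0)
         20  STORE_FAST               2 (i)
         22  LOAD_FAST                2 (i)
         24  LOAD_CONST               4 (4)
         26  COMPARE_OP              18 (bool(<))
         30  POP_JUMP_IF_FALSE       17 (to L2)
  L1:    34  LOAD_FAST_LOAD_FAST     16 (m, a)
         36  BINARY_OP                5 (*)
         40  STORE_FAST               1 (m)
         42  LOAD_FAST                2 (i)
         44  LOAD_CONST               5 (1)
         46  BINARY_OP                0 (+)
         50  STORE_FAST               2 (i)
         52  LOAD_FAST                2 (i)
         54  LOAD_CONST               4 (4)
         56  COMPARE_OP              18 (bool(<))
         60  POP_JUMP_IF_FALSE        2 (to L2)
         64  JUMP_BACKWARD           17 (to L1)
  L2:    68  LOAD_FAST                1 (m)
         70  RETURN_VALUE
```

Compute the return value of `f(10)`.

10000

LOAD_FAST a → push 10. Stack: [10]
LOAD_CONST → push 6. Stack: [10, 6]
BINARY_OP - → 10 - 6 = 4. Stack: [4]
LOAD_CONST → push 2. Stack: [4, 2]
BINARY_OP >> → 4 >> 2 = 1. Stack: [1]
STORE_FAST m → m=1. Stack: []
LOAD_CONST → push 0. Stack: [0]
STORE_FAST i → i=0. Stack: []
LOAD_FAST i → push 0. Stack: [0]
LOAD_CONST → push 4. Stack: [0, 4]
COMPARE_OP bool(<) → 0 vs 4 = True. Stack: [True]
POP_JUMP_IF_FALSE → pop True; no jump. Stack: []
LOAD_FAST_LOAD_FAST m,a → push 1,10. Stack: [1, 10]
BINARY_OP * → 1 * 10 = 10. Stack: [10]
STORE_FAST m → m=10. Stack: []
LOAD_FAST i → push 0. Stack: [0]
LOAD_CONST → push 1. Stack: [0, 1]
BINARY_OP + → 0 + 1 = 1. Stack: [1]
STORE_FAST i → i=1. Stack: []
LOAD_FAST i → push 1. Stack: [1]
LOAD_CONST → push 4. Stack: [1, 4]
COMPARE_OP bool(<) → 1 vs 4 = True. Stack: [True]
POP_JUMP_IF_FALSE → pop True; no jump. Stack: []
LOAD_FAST_LOAD_FAST m,a → push 10,10. Stack: [10, 10]
BINARY_OP * → 10 * 10 = 100. Stack: [100]
STORE_FAST m → m=100. Stack: []
LOAD_FAST i → push 1. Stack: [1]
LOAD_CONST → push 1. Stack: [1, 1]
BINARY_OP + → 1 + 1 = 2. Stack: [2]
STORE_FAST i → i=2. Stack: []
LOAD_FAST i → push 2. Stack: [2]
LOAD_CONST → push 4. Stack: [2, 4]
COMPARE_OP bool(<) → 2 vs 4 = True. Stack: [True]
POP_JUMP_IF_FALSE → pop True; no jump. Stack: []
LOAD_FAST_LOAD_FAST m,a → push 100,10. Stack: [100, 10]
BINARY_OP * → 100 * 10 = 1000. Stack: [1000]
STORE_FAST m → m=1000. Stack: []
LOAD_FAST i → push 2. Stack: [2]
LOAD_CONST → push 1. Stack: [2, 1]
BINARY_OP + → 2 + 1 = 3. Stack: [3]
STORE_FAST i → i=3. Stack: []
LOAD_FAST i → push 3. Stack: [3]
LOAD_CONST → push 4. Stack: [3, 4]
COMPARE_OP bool(<) → 3 vs 4 = True. Stack: [True]
POP_JUMP_IF_FALSE → pop True; no jump. Stack: []
LOAD_FAST_LOAD_FAST m,a → push 1000,10. Stack: [1000, 10]
BINARY_OP * → 1000 * 10 = 10000. Stack: [10000]
STORE_FAST m → m=10000. Stack: []
LOAD_FAST i → push 3. Stack: [3]
LOAD_CONST → push 1. Stack: [3, 1]
BINARY_OP + → 3 + 1 = 4. Stack: [4]
STORE_FAST i → i=4. Stack: []
LOAD_FAST i → push 4. Stack: [4]
LOAD_CONST → push 4. Stack: [4, 4]
COMPARE_OP bool(<) → 4 vs 4 = False. Stack: [False]
POP_JUMP_IF_FALSE → pop False; jump. Stack: []
LOAD_FAST m → push 10000. Stack: [10000]
RETURN_VALUE → return 10000.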